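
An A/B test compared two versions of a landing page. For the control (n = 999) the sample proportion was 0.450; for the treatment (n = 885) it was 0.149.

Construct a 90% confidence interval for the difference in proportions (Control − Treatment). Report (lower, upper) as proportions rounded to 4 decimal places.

SE₁ = √(p̂₁(1−p̂₁)/n₁) = √(0.4500·0.5500/999) = 0.01574; SE₂ = √(0.1490·0.8510/885) = 0.01197.
Independent samples: SE of the difference = √(SE₁² + SE₂²) = √(0.0002477476 + 0.0001432809) = 0.01977.
z* for 90% confidence is 1.645, so the margin of error is 1.645 × 0.01977 = 0.03252.
Point estimate p̂₁ − p̂₂ = 0.4500 − 0.1490 = 0.3010.
0.3010 ± 0.03252 → (0.2685, 0.3335).

(0.2685, 0.3335)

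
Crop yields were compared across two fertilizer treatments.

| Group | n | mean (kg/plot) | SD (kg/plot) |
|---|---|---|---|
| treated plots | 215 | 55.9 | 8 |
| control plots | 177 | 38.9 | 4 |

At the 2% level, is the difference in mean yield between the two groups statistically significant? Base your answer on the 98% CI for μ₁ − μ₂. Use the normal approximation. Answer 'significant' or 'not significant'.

significant

Per-group SEs: s₁/√n₁ = 8/√215 = 0.5456, s₂/√n₂ = 4/√177 = 0.3007.
Unpooled SE of the difference: √(0.29767936 + 0.09042049) = 0.6230.
Margin of error = z* · SE = 2.326 × 0.6230 = 1.4491.
x̄₁ − x̄₂ = 55.9 − 38.9 = 17.0000.
CI: 17.0000 ± 1.4491 = (15.5509, 18.4491).
The interval (15.5509, 18.4491) does not contain 0, so the difference is significant.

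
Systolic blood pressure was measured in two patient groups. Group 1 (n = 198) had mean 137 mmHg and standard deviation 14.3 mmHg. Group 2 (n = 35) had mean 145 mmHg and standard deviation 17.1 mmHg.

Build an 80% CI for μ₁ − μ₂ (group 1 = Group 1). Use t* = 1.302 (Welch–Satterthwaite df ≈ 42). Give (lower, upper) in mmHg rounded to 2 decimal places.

SE₁ = s₁/√n₁ = 14.3/√198 = 1.0163; SE₂ = 17.1/√35 = 2.8904.
Independent samples, unequal variances: SE_diff = √(SE₁² + SE₂²) = √(1.03286569 + 8.35441216) = 3.0639.
t* = 1.302, so margin of error = 1.302 × 3.0639 = 3.9892.
Difference in means = 137 − 145 = -8.0000.
-8.0000 ± 3.9892 → (-11.99, -4.01).

(-11.99, -4.01)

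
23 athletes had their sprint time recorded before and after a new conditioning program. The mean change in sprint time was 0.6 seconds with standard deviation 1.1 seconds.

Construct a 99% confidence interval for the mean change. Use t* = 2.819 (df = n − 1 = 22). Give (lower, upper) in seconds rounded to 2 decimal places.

This is a matched-pairs design, so SE = s_d/√n = 1.1/√23 = 0.2294.
Margin = 2.819 × 0.2294 = 0.6467; the interval is 0.6 ± 0.6467 = (-0.05, 1.25).

(-0.05, 1.25)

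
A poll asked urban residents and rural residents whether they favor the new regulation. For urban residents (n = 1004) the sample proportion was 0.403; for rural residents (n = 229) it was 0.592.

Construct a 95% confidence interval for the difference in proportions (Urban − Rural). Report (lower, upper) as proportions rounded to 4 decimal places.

Each SE is √(p̂(1−p̂)/n): √(0.4030·0.5970/1004) = 0.01548 and √(0.5920·0.4080/229) = 0.03248.
SE(p̂₁ − p̂₂) = √(SE₁² + SE₂²) = √(0.0002396304 + 0.0010549504) = 0.03598, since the two samples are independent.
At 95% confidence z* = 1.960; margin = 1.960 × 0.03598 = 0.07052.
The difference is 0.4030 − 0.5920 = -0.1890, so the interval is -0.1890 ± 0.07052 = (-0.2595, -0.1185).

(-0.2595, -0.1185)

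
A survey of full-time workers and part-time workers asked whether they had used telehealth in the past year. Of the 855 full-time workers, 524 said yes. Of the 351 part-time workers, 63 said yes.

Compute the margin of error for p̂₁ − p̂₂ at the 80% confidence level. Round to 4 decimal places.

0.0338

First, p̂₁ = 524/855 = 0.6129; p̂₂ = 63/351 = 0.1795.
The two standard errors are √(0.6129×0.3871/855) = 0.01666 and √(0.1795×0.8205/351) = 0.02048.
Because the samples are independent, SE_diff = √(0.01666² + 0.02048²) = 0.02640.
Using z* = 1.282 for 80%, ME = 1.282 × 0.02640 = 0.03384.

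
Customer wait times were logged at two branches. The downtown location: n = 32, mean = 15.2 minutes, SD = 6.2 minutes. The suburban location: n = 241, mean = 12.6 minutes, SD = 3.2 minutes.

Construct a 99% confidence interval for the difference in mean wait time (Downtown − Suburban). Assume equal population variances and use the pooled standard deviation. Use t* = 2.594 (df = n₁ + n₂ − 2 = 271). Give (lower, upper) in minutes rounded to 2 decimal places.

Pooled variance s_p² = [31·6.2² + 240·3.2²] / (32+241−2) = 13.4658, so s_p = 3.6696.
SE_diff = s_p·√(1/n₁ + 1/n₂) = 3.6696·√(1/32 + 1/241) = 0.6904.
t* = 2.594; margin = 2.594 × 0.6904 = 1.7909.
Difference = 15.2 − 12.6 = 2.6000.
2.6000 ± 1.7909 → (0.81, 4.39).

(0.81, 4.39)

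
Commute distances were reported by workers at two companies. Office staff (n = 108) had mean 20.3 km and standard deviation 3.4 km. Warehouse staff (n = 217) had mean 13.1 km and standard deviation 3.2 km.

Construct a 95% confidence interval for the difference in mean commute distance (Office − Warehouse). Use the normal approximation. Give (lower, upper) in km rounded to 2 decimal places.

(6.43, 7.97)

Per-group SEs: s₁/√n₁ = 3.4/√108 = 0.3272, s₂/√n₂ = 3.2/√217 = 0.2172.
Unpooled SE of the difference: √(0.10705984 + 0.04717584) = 0.3927.
Margin of error = z* · SE = 1.960 × 0.3927 = 0.7697.
x̄₁ − x̄₂ = 20.3 − 13.1 = 7.2000.
CI: 7.2000 ± 0.7697 = (6.43, 7.97).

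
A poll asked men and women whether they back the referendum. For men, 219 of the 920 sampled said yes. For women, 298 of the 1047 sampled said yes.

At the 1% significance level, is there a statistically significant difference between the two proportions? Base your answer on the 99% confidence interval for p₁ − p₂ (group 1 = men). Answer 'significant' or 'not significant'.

First, p̂₁ = 219/920 = 0.2380; p̂₂ = 298/1047 = 0.2846.
The two standard errors are √(0.2380×0.7620/920) = 0.01404 and √(0.2846×0.7154/1047) = 0.01395.
Because the samples are independent, SE_diff = √(0.01404² + 0.01395²) = 0.01979.
Using z* = 2.576 for 99%, ME = 2.576 × 0.01979 = 0.05098.
p̂₁ − p̂₂ = -0.0466; interval -0.0466 ± 0.05098 gives (-0.09758, 0.00438).
The interval (-0.09758, 0.00438) contains 0, so the difference is not significant.

not significant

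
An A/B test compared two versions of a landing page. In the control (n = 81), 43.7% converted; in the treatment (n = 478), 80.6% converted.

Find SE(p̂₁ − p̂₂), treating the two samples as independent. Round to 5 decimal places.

The two standard errors are √(0.4370×0.5630/81) = 0.05511 and √(0.8060×0.1940/478) = 0.01809.
Because the samples are independent, SE_diff = √(0.05511² + 0.01809²) = 0.05800.

0.05800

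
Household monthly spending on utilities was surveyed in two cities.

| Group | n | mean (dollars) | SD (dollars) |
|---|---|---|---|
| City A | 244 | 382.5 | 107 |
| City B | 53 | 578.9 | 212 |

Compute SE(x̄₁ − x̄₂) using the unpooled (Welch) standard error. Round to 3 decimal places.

29.915

Standard errors of each mean: 107/√244 = 6.8500 and 212/√53 = 29.1204.
SE(x̄₁ − x̄₂) = √(6.8500² + 29.1204²) = 29.9152 for independent samples with unequal variances.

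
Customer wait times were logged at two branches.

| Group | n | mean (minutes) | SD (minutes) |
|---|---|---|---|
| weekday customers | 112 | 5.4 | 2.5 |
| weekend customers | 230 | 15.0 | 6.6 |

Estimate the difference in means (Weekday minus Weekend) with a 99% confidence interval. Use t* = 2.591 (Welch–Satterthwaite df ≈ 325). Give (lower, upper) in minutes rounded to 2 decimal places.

Per-group SEs: s₁/√n₁ = 2.5/√112 = 0.2362, s₂/√n₂ = 6.6/√230 = 0.4352.
Unpooled SE of the difference: √(0.05579044 + 0.18939904) = 0.4952.
Margin of error = t* · SE = 2.591 × 0.4952 = 1.2831.
x̄₁ − x̄₂ = 5.4 − 15.0 = -9.6000.
CI: -9.6000 ± 1.2831 = (-10.88, -8.32).

(-10.88, -8.32)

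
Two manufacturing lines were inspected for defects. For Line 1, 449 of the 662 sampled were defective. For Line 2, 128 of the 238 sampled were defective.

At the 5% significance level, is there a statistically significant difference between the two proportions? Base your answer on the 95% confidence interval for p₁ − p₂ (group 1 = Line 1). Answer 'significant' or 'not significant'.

significant

p̂₁ = 449/662 = 0.6782 and p̂₂ = 128/238 = 0.5378.
SE₁ = √(p̂₁(1−p̂₁)/n₁) = √(0.6782·0.3218/662) = 0.01816; SE₂ = √(0.5378·0.4622/238) = 0.03232.
Independent samples: SE of the difference = √(SE₁² + SE₂²) = √(0.0003297856 + 0.0010445824) = 0.03707.
z* for 95% confidence is 1.960, so the margin of error is 1.960 × 0.03707 = 0.07266.
Point estimate p̂₁ − p̂₂ = 0.6782 − 0.5378 = 0.1404.
0.1404 ± 0.07266 → (0.06774, 0.21306).
The interval (0.06774, 0.21306) does not contain 0, so the difference is significant.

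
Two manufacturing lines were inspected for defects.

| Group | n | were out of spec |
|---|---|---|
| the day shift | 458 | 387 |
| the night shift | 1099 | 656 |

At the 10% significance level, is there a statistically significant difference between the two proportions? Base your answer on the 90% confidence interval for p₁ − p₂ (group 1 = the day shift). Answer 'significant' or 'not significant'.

First, p̂₁ = 387/458 = 0.8450; p̂₂ = 656/1099 = 0.5969.
The two standard errors are √(0.8450×0.1550/458) = 0.01691 and √(0.5969×0.4031/1099) = 0.01480.
Because the samples are independent, SE_diff = √(0.01691² + 0.01480²) = 0.02247.
Using z* = 1.645 for 90%, ME = 1.645 × 0.02247 = 0.03696.
p̂₁ − p̂₂ = 0.2481; interval 0.2481 ± 0.03696 gives (0.21114, 0.28506).
The interval (0.21114, 0.28506) does not contain 0, so the difference is significant.

significant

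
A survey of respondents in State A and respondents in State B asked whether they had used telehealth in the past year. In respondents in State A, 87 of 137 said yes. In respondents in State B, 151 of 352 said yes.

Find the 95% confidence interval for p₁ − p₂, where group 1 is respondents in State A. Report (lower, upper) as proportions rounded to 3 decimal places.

Sample proportions: 87/137 = 0.6350, 151/352 = 0.4290.
Each SE is √(p̂(1−p̂)/n): √(0.6350·0.3650/137) = 0.04113 and √(0.4290·0.5710/352) = 0.02638.
SE(p̂₁ − p̂₂) = √(SE₁² + SE₂²) = √(0.0016916769 + 0.0006959044) = 0.04886, since the two samples are independent.
At 95% confidence z* = 1.960; margin = 1.960 × 0.04886 = 0.09577.
The difference is 0.6350 − 0.4290 = 0.2060, so the interval is 0.2060 ± 0.09577 = (0.110, 0.302).

(0.110, 0.302)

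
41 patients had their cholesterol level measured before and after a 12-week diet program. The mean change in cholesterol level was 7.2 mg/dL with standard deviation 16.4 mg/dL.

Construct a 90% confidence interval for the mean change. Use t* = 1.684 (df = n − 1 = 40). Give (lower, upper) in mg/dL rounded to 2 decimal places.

This is a matched-pairs design, so SE = s_d/√n = 16.4/√41 = 2.5612.
Margin = 1.684 × 2.5612 = 4.3131; the interval is 7.2 ± 4.3131 = (2.89, 11.51).

(2.89, 11.51)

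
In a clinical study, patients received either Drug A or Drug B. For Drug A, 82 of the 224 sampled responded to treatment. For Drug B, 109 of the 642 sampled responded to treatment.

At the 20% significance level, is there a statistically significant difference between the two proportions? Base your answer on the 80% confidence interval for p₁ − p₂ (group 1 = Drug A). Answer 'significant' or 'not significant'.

First, p̂₁ = 82/224 = 0.3661; p̂₂ = 109/642 = 0.1698.
The two standard errors are √(0.3661×0.6339/224) = 0.03219 and √(0.1698×0.8302/642) = 0.01482.
Because the samples are independent, SE_diff = √(0.03219² + 0.01482²) = 0.03544.
Using z* = 1.282 for 80%, ME = 1.282 × 0.03544 = 0.04543.
p̂₁ − p̂₂ = 0.1963; interval 0.1963 ± 0.04543 gives (0.15087, 0.24173).
The interval (0.15087, 0.24173) does not contain 0, so the difference is significant.

significant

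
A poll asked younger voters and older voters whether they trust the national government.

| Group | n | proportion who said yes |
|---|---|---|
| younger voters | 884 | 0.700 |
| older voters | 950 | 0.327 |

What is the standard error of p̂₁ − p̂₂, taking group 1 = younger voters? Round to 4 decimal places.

Each SE is √(p̂(1−p̂)/n): √(0.7000·0.3000/884) = 0.01541 and √(0.3270·0.6730/950) = 0.01522.
SE(p̂₁ − p̂₂) = √(SE₁² + SE₂²) = √(0.0002374681 + 0.0002316484) = 0.02166, since the two samples are independent.

0.0217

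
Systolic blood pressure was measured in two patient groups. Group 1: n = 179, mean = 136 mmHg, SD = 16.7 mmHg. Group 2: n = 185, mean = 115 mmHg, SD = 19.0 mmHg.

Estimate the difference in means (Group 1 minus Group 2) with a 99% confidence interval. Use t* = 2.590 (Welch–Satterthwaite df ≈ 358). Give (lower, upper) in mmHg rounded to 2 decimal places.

(16.15, 25.85)

Standard errors of each mean: 16.7/√179 = 1.2482 and 19.0/√185 = 1.3969.
SE(x̄₁ − x̄₂) = √(1.2482² + 1.3969²) = 1.8733 for independent samples with unequal variances.
With t* = 2.590, the margin is 2.590 × 1.8733 = 4.8518.
x̄₁ − x̄₂ = 136 − 115 = 21.0000; the interval is 21.0000 ± 4.8518 = (16.15, 25.85).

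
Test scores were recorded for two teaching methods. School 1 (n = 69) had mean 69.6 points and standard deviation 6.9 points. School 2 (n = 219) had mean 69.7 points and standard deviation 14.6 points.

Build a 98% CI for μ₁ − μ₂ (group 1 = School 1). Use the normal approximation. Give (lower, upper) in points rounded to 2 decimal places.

SE₁ = s₁/√n₁ = 6.9/√69 = 0.8307; SE₂ = 14.6/√219 = 0.9866.
Independent samples, unequal variances: SE_diff = √(SE₁² + SE₂²) = √(0.69006249 + 0.97337956) = 1.2897.
z* = 2.326, so margin of error = 2.326 × 1.2897 = 2.9998.
Difference in means = 69.6 − 69.7 = -0.1000.
-0.1000 ± 2.9998 → (-3.10, 2.90).

(-3.10, 2.90)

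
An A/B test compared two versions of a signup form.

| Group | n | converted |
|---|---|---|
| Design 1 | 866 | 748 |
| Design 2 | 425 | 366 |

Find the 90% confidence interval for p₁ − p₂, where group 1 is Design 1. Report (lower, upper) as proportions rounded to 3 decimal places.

First, p̂₁ = 748/866 = 0.8637; p̂₂ = 366/425 = 0.8612.
The two standard errors are √(0.8637×0.1363/866) = 0.01166 and √(0.8612×0.1388/425) = 0.01677.
Because the samples are independent, SE_diff = √(0.01166² + 0.01677²) = 0.02043.
Using z* = 1.645 for 90%, ME = 1.645 × 0.02043 = 0.03361.
p̂₁ − p̂₂ = 0.0025; interval 0.0025 ± 0.03361 gives (-0.031, 0.036).

(-0.031, 0.036)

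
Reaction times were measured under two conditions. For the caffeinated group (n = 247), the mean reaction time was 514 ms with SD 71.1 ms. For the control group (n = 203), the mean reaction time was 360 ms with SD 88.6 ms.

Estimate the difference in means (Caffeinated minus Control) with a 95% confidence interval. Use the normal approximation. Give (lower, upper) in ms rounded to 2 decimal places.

Per-group SEs: s₁/√n₁ = 71.1/√247 = 4.5240, s₂/√n₂ = 88.6/√203 = 6.2185.
Unpooled SE of the difference: √(20.466576 + 38.66974225) = 7.6900.
Margin of error = z* · SE = 1.960 × 7.6900 = 15.0724.
x̄₁ − x̄₂ = 514 − 360 = 154.0000.
CI: 154.0000 ± 15.0724 = (138.93, 169.07).

(138.93, 169.07)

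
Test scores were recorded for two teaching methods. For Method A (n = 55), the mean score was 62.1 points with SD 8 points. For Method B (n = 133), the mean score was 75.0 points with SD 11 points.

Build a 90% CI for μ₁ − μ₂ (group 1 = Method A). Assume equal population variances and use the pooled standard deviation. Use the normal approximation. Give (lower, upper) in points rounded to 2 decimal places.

(-15.60, -10.20)

s_p = √[((n₁−1)s₁² + (n₂−1)s₂²)/(n₁+n₂−2)] = √[(54·8² + 132·11²)/186] = 10.2202.
SE = 10.2202·√(1/55 + 1/133) = 1.6384.
With z* = 1.645, margin = 1.645 × 1.6384 = 2.6952.
x̄₁ − x̄₂ = 62.1 − 75.0 = -12.9000; interval -12.9000 ± 2.6952 = (-15.60, -10.20).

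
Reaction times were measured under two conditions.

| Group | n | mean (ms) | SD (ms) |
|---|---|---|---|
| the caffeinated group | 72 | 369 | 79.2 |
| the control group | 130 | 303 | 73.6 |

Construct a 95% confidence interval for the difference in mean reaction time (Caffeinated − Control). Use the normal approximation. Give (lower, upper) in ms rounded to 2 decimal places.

Standard errors of each mean: 79.2/√72 = 9.3338 and 73.6/√130 = 6.4551.
SE(x̄₁ − x̄₂) = √(9.3338² + 6.4551²) = 11.3485 for independent samples with unequal variances.
With z* = 1.960, the margin is 1.960 × 11.3485 = 22.2431.
x̄₁ − x̄₂ = 369 − 303 = 66.0000; the interval is 66.0000 ± 22.2431 = (43.76, 88.24).

(43.76, 88.24)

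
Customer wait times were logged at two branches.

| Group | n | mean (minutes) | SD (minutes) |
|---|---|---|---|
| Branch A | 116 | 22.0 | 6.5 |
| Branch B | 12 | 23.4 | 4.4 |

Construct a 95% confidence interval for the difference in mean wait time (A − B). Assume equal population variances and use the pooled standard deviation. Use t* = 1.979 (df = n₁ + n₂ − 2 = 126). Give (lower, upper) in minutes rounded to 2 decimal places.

Pooled variance s_p² = [115·6.5² + 11·4.4²] / (116+12−2) = 40.2517, so s_p = 6.3444.
SE_diff = s_p·√(1/n₁ + 1/n₂) = 6.3444·√(1/116 + 1/12) = 1.9239.
t* = 1.979; margin = 1.979 × 1.9239 = 3.8074.
Difference = 22.0 − 23.4 = -1.4000.
-1.4000 ± 3.8074 → (-5.21, 2.41).

(-5.21, 2.41)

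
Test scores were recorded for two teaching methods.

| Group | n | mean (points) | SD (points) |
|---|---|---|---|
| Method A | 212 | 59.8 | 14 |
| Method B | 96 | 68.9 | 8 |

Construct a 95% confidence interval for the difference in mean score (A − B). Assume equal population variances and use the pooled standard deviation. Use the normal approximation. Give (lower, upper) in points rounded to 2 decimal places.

Pooled variance s_p² = [211·14² + 95·8²] / (212+96−2) = 155.0196, so s_p = 12.4507.
SE_diff = s_p·√(1/n₁ + 1/n₂) = 12.4507·√(1/212 + 1/96) = 1.5317.
z* = 1.960; margin = 1.960 × 1.5317 = 3.0021.
Difference = 59.8 − 68.9 = -9.1000.
-9.1000 ± 3.0021 → (-12.10, -6.10).

(-12.10, -6.10)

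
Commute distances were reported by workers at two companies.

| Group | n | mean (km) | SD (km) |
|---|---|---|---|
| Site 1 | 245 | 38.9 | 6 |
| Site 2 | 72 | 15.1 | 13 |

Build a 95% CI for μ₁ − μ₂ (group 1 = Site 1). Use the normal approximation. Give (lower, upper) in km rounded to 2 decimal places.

(20.70, 26.90)

SE₁ = s₁/√n₁ = 6/√245 = 0.3833; SE₂ = 13/√72 = 1.5321.
Independent samples, unequal variances: SE_diff = √(SE₁² + SE₂²) = √(0.14691889 + 2.34733041) = 1.5793.
z* = 1.960, so margin of error = 1.960 × 1.5793 = 3.0954.
Difference in means = 38.9 − 15.1 = 23.8000.
23.8000 ± 3.0954 → (20.70, 26.90).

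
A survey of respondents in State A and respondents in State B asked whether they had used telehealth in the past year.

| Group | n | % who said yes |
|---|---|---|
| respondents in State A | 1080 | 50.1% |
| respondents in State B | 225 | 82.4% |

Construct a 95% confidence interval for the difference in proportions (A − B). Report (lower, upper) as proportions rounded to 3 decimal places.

(-0.381, -0.265)

The two standard errors are √(0.5010×0.4990/1080) = 0.01521 and √(0.8240×0.1760/225) = 0.02539.
Because the samples are independent, SE_diff = √(0.01521² + 0.02539²) = 0.02960.
Using z* = 1.960 for 95%, ME = 1.960 × 0.02960 = 0.05802.
p̂₁ − p̂₂ = -0.3230; interval -0.3230 ± 0.05802 gives (-0.381, -0.265).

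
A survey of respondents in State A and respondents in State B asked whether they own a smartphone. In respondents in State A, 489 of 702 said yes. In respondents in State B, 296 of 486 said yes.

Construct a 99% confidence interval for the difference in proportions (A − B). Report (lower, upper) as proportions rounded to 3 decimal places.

(0.015, 0.160)

p̂₁ = 489/702 = 0.6966 and p̂₂ = 296/486 = 0.6091.
SE₁ = √(p̂₁(1−p̂₁)/n₁) = √(0.6966·0.3034/702) = 0.01735; SE₂ = √(0.6091·0.3909/486) = 0.02213.
Independent samples: SE of the difference = √(SE₁² + SE₂²) = √(0.0003010225 + 0.0004897369) = 0.02812.
z* for 99% confidence is 2.576, so the margin of error is 2.576 × 0.02812 = 0.07244.
Point estimate p̂₁ − p̂₂ = 0.6966 − 0.6091 = 0.0875.
0.0875 ± 0.07244 → (0.015, 0.160).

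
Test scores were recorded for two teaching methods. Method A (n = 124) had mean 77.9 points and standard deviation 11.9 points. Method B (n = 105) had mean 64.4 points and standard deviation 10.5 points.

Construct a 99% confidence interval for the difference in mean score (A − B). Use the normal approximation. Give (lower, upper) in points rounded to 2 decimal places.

Standard errors of each mean: 11.9/√124 = 1.0687 and 10.5/√105 = 1.0247.
SE(x̄₁ − x̄₂) = √(1.0687² + 1.0247²) = 1.4806 for independent samples with unequal variances.
With z* = 2.576, the margin is 2.576 × 1.4806 = 3.8140.
x̄₁ − x̄₂ = 77.9 − 64.4 = 13.5000; the interval is 13.5000 ± 3.8140 = (9.69, 17.31).

(9.69, 17.31)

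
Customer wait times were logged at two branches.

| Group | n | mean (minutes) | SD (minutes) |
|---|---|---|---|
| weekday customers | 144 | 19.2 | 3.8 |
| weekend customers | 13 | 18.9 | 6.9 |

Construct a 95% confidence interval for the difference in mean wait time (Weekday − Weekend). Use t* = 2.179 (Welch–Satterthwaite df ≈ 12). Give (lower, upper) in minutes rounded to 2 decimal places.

(-3.93, 4.53)

Standard errors of each mean: 3.8/√144 = 0.3167 and 6.9/√13 = 1.9137.
SE(x̄₁ − x̄₂) = √(0.3167² + 1.9137²) = 1.9397 for independent samples with unequal variances.
With t* = 2.179, the margin is 2.179 × 1.9397 = 4.2266.
x̄₁ − x̄₂ = 19.2 − 18.9 = 0.3000; the interval is 0.3000 ± 4.2266 = (-3.93, 4.53).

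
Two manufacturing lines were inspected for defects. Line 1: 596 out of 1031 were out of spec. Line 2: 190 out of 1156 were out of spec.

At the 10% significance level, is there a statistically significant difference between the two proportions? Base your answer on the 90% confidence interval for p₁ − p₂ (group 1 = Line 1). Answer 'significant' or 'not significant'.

significant

First, p̂₁ = 596/1031 = 0.5781; p̂₂ = 190/1156 = 0.1644.
The two standard errors are √(0.5781×0.4219/1031) = 0.01538 and √(0.1644×0.8356/1156) = 0.01090.
Because the samples are independent, SE_diff = √(0.01538² + 0.01090²) = 0.01885.
Using z* = 1.645 for 90%, ME = 1.645 × 0.01885 = 0.03101.
p̂₁ − p̂₂ = 0.4137; interval 0.4137 ± 0.03101 gives (0.38269, 0.44471).
The interval (0.38269, 0.44471) does not contain 0, so the difference is significant.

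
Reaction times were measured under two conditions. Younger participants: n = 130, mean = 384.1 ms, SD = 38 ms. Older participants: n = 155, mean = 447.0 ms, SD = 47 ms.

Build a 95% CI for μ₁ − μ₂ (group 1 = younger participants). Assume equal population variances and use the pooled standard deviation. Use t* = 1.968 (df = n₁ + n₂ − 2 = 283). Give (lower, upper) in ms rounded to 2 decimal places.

s_p = √[((n₁−1)s₁² + (n₂−1)s₂²)/(n₁+n₂−2)] = √[(129·38² + 154·47²)/283] = 43.1311.
SE = 43.1311·√(1/130 + 1/155) = 5.1295.
With t* = 1.968, margin = 1.968 × 5.1295 = 10.0949.
x̄₁ − x̄₂ = 384.1 − 447.0 = -62.9000; interval -62.9000 ± 10.0949 = (-72.99, -52.81).

(-72.99, -52.81)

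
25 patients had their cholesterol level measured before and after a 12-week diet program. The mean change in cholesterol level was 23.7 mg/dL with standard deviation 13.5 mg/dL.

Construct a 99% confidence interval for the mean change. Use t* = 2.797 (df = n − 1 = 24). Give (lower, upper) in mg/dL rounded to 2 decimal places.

(16.15, 31.25)

This is a matched-pairs design, so SE = s_d/√n = 13.5/√25 = 2.7000.
Margin = 2.797 × 2.7000 = 7.5519; the interval is 23.7 ± 7.5519 = (16.15, 31.25).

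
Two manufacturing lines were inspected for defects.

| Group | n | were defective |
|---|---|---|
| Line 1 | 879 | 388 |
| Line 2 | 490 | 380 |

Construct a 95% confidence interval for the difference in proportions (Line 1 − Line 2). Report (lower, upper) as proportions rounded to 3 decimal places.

(-0.384, -0.285)

Sample proportions: 388/879 = 0.4414, 380/490 = 0.7755.
Each SE is √(p̂(1−p̂)/n): √(0.4414·0.5586/879) = 0.01675 and √(0.7755·0.2245/490) = 0.01885.
SE(p̂₁ − p̂₂) = √(SE₁² + SE₂²) = √(0.0002805625 + 0.0003553225) = 0.02522, since the two samples are independent.
At 95% confidence z* = 1.960; margin = 1.960 × 0.02522 = 0.04943.
The difference is 0.4414 − 0.7755 = -0.3341, so the interval is -0.3341 ± 0.04943 = (-0.384, -0.285).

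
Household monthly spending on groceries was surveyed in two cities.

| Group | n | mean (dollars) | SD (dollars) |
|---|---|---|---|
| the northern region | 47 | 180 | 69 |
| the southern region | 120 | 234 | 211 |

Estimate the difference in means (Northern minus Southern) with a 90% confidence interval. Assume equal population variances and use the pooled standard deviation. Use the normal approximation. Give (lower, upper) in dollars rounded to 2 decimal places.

(-105.76, -2.24)

Pooled variance s_p² = [46·69² + 119·211²] / (47+120−2) = 33436.3939, so s_p = 182.8562.
SE_diff = s_p·√(1/n₁ + 1/n₂) = 182.8562·√(1/47 + 1/120) = 31.4650.
z* = 1.645; margin = 1.645 × 31.4650 = 51.7599.
Difference = 180 − 234 = -54.0000.
-54.0000 ± 51.7599 → (-105.76, -2.24).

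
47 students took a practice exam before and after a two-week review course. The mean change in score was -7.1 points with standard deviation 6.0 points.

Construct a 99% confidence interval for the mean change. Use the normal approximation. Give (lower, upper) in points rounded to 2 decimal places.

This is a matched-pairs design, so SE = s_d/√n = 6.0/√47 = 0.8752.
Margin = 2.576 × 0.8752 = 2.2545; the interval is -7.1 ± 2.2545 = (-9.35, -4.85).

(-9.35, -4.85)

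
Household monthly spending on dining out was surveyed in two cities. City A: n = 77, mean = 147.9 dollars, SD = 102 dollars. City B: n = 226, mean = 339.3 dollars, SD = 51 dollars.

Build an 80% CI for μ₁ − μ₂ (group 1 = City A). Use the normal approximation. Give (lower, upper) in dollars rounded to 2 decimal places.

(-206.92, -175.88)

Per-group SEs: s₁/√n₁ = 102/√77 = 11.6240, s₂/√n₂ = 51/√226 = 3.3925.
Unpooled SE of the difference: √(135.117376 + 11.50905625) = 12.1089.
Margin of error = z* · SE = 1.282 × 12.1089 = 15.5236.
x̄₁ − x̄₂ = 147.9 − 339.3 = -191.4000.
CI: -191.4000 ± 15.5236 = (-206.92, -175.88).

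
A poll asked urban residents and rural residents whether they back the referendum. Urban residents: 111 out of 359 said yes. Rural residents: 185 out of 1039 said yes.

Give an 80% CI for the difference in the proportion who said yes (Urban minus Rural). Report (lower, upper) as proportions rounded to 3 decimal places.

(0.096, 0.166)

Sample proportions: 111/359 = 0.3092, 185/1039 = 0.1781.
Each SE is √(p̂(1−p̂)/n): √(0.3092·0.6908/359) = 0.02439 and √(0.1781·0.8219/1039) = 0.01187.
SE(p̂₁ − p̂₂) = √(SE₁² + SE₂²) = √(0.0005948721 + 0.0001408969) = 0.02713, since the two samples are independent.
At 80% confidence z* = 1.282; margin = 1.282 × 0.02713 = 0.03478.
The difference is 0.3092 − 0.1781 = 0.1311, so the interval is 0.1311 ± 0.03478 = (0.096, 0.166).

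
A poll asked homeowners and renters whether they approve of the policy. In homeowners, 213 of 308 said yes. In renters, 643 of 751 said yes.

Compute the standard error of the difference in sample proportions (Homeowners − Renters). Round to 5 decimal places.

0.02927

Sample proportions: 213/308 = 0.6916, 643/751 = 0.8562.
Each SE is √(p̂(1−p̂)/n): √(0.6916·0.3084/308) = 0.02632 and √(0.8562·0.1438/751) = 0.01280.
SE(p̂₁ − p̂₂) = √(SE₁² + SE₂²) = √(0.0006927424 + 0.00016384) = 0.02927, since the two samples are independent.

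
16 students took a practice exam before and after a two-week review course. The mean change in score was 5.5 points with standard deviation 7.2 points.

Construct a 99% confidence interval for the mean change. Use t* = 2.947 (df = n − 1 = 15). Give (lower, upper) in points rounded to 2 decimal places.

(0.20, 10.80)

Paired design: SE = s_d/√n = 7.2/√16 = 1.8000.
t* = 2.947; margin of error = 2.947 × 1.8000 = 5.3046.
5.5 ± 5.3046 → (0.20, 10.80).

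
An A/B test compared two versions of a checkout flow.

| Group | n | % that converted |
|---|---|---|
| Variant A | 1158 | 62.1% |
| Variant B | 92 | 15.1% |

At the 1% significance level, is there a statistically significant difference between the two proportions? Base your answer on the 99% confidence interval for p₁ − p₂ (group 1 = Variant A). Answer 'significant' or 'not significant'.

SE₁ = √(p̂₁(1−p̂₁)/n₁) = √(0.6210·0.3790/1158) = 0.01426; SE₂ = √(0.1510·0.8490/92) = 0.03733.
Independent samples: SE of the difference = √(SE₁² + SE₂²) = √(0.0002033476 + 0.0013935289) = 0.03996.
z* for 99% confidence is 2.576, so the margin of error is 2.576 × 0.03996 = 0.10294.
Point estimate p̂₁ − p̂₂ = 0.6210 − 0.1510 = 0.4700.
0.4700 ± 0.10294 → (0.36706, 0.57294).
The interval (0.36706, 0.57294) does not contain 0, so the difference is significant.

significant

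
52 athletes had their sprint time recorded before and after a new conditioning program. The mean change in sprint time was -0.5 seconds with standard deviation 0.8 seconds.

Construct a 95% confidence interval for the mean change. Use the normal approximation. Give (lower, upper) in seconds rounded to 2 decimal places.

(-0.72, -0.28)

This is a matched-pairs design, so SE = s_d/√n = 0.8/√52 = 0.1109.
Margin = 1.960 × 0.1109 = 0.2174; the interval is -0.5 ± 0.2174 = (-0.72, -0.28).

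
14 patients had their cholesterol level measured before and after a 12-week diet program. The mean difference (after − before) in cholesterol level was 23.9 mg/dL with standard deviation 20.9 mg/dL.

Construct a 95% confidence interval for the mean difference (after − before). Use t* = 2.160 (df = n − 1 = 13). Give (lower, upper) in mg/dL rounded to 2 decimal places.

Paired design: SE = s_d/√n = 20.9/√14 = 5.5858.
t* = 2.160; margin of error = 2.160 × 5.5858 = 12.0653.
23.9 ± 12.0653 → (11.83, 35.97).

(11.83, 35.97)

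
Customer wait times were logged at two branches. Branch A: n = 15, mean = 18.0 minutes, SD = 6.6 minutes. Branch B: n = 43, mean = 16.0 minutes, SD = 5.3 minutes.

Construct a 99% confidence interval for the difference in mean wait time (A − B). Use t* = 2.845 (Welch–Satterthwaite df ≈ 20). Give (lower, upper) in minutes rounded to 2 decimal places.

(-3.37, 7.37)

Per-group SEs: s₁/√n₁ = 6.6/√15 = 1.7041, s₂/√n₂ = 5.3/√43 = 0.8082.
Unpooled SE of the difference: √(2.90395681 + 0.65318724) = 1.8860.
Margin of error = t* · SE = 2.845 × 1.8860 = 5.3657.
x̄₁ − x̄₂ = 18.0 − 16.0 = 2.0000.
CI: 2.0000 ± 5.3657 = (-3.37, 7.37).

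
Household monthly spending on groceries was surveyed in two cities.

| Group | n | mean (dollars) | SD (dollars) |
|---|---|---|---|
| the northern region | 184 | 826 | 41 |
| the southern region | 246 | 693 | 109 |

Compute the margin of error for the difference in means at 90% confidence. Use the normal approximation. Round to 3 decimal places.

Per-group SEs: s₁/√n₁ = 41/√184 = 3.0226, s₂/√n₂ = 109/√246 = 6.9496.
Unpooled SE of the difference: √(9.13611076 + 48.29694016) = 7.5785.
Margin of error = z* · SE = 1.645 × 7.5785 = 12.4666.

12.467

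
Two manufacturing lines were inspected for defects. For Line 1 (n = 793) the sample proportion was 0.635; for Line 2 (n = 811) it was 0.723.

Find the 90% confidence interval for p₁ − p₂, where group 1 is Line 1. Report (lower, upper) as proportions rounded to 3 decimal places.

(-0.126, -0.050)

The two standard errors are √(0.6350×0.3650/793) = 0.01710 and √(0.7230×0.2770/811) = 0.01571.
Because the samples are independent, SE_diff = √(0.01710² + 0.01571²) = 0.02322.
Using z* = 1.645 for 90%, ME = 1.645 × 0.02322 = 0.03820.
p̂₁ − p̂₂ = -0.0880; interval -0.0880 ± 0.03820 gives (-0.126, -0.050).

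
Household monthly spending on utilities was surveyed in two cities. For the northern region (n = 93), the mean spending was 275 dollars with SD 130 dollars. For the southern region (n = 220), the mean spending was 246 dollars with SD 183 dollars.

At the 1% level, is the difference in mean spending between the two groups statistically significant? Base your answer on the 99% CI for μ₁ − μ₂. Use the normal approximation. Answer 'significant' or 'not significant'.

SE₁ = s₁/√n₁ = 130/√93 = 13.4804; SE₂ = 183/√220 = 12.3379.
Independent samples, unequal variances: SE_diff = √(SE₁² + SE₂²) = √(181.72118416 + 152.22377641) = 18.2742.
z* = 2.576, so margin of error = 2.576 × 18.2742 = 47.0743.
Difference in means = 275 − 246 = 29.0000.
29.0000 ± 47.0743 → (-18.0743, 76.0743).
The interval (-18.0743, 76.0743) contains 0, so the difference is not significant.

not significant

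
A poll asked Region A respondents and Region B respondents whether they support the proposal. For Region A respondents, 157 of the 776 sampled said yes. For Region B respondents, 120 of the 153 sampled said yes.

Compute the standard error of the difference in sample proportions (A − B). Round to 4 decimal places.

0.0362

First, p̂₁ = 157/776 = 0.2023; p̂₂ = 120/153 = 0.7843.
The two standard errors are √(0.2023×0.7977/776) = 0.01442 and √(0.7843×0.2157/153) = 0.03325.
Because the samples are independent, SE_diff = √(0.01442² + 0.03325²) = 0.03624.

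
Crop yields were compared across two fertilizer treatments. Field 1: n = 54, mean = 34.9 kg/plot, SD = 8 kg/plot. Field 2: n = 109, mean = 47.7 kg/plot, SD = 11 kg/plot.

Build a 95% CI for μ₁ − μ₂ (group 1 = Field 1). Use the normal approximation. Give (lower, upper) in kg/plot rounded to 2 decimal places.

(-15.77, -9.83)

Per-group SEs: s₁/√n₁ = 8/√54 = 1.0887, s₂/√n₂ = 11/√109 = 1.0536.
Unpooled SE of the difference: √(1.18526769 + 1.11007296) = 1.5150.
Margin of error = z* · SE = 1.960 × 1.5150 = 2.9694.
x̄₁ − x̄₂ = 34.9 − 47.7 = -12.8000.
CI: -12.8000 ± 2.9694 = (-15.77, -9.83).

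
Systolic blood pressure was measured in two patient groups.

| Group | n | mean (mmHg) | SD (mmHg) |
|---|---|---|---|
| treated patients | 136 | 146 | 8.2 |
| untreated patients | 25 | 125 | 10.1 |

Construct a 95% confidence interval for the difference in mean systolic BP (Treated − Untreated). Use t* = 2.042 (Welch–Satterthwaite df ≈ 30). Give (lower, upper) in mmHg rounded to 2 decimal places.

(16.63, 25.37)

Per-group SEs: s₁/√n₁ = 8.2/√136 = 0.7031, s₂/√n₂ = 10.1/√25 = 2.0200.
Unpooled SE of the difference: √(0.49434961 + 4.0804) = 2.1389.
Margin of error = t* · SE = 2.042 × 2.1389 = 4.3676.
x̄₁ − x̄₂ = 146 − 125 = 21.0000.
CI: 21.0000 ± 4.3676 = (16.63, 25.37).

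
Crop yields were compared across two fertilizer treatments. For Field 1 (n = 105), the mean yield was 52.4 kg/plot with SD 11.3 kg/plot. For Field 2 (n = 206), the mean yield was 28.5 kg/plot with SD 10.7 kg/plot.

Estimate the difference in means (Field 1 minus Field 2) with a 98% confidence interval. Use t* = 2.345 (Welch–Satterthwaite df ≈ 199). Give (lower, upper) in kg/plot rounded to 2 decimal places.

Standard errors of each mean: 11.3/√105 = 1.1028 and 10.7/√206 = 0.7455.
SE(x̄₁ − x̄₂) = √(1.1028² + 0.7455²) = 1.3311 for independent samples with unequal variances.
With t* = 2.345, the margin is 2.345 × 1.3311 = 3.1214.
x̄₁ − x̄₂ = 52.4 − 28.5 = 23.9000; the interval is 23.9000 ± 3.1214 = (20.78, 27.02).

(20.78, 27.02)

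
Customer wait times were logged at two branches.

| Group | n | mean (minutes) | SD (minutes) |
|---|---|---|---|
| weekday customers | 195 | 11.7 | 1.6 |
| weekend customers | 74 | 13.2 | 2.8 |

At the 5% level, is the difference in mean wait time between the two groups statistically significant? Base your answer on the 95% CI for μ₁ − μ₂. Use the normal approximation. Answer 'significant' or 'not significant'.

significant

Per-group SEs: s₁/√n₁ = 1.6/√195 = 0.1146, s₂/√n₂ = 2.8/√74 = 0.3255.
Unpooled SE of the difference: √(0.01313316 + 0.10595025) = 0.3451.
Margin of error = z* · SE = 1.960 × 0.3451 = 0.6764.
x̄₁ − x̄₂ = 11.7 − 13.2 = -1.5000.
CI: -1.5000 ± 0.6764 = (-2.1764, -0.8236).
The interval (-2.1764, -0.8236) does not contain 0, so the difference is significant.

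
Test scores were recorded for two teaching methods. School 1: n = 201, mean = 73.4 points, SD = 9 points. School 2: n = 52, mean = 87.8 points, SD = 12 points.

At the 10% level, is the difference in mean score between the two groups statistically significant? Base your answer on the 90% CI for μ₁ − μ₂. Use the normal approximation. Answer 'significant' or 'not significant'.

significant

Per-group SEs: s₁/√n₁ = 9/√201 = 0.6348, s₂/√n₂ = 12/√52 = 1.6641.
Unpooled SE of the difference: √(0.40297104 + 2.76922881) = 1.7811.
Margin of error = z* · SE = 1.645 × 1.7811 = 2.9299.
x̄₁ − x̄₂ = 73.4 − 87.8 = -14.4000.
CI: -14.4000 ± 2.9299 = (-17.3299, -11.4701).
The interval (-17.3299, -11.4701) does not contain 0, so the difference is significant.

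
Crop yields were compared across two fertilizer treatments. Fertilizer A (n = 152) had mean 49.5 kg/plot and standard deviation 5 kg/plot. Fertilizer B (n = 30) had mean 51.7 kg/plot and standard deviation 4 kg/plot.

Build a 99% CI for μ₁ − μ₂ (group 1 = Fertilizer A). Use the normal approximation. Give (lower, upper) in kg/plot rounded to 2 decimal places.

Standard errors of each mean: 5/√152 = 0.4056 and 4/√30 = 0.7303.
SE(x̄₁ − x̄₂) = √(0.4056² + 0.7303²) = 0.8354 for independent samples with unequal variances.
With z* = 2.576, the margin is 2.576 × 0.8354 = 2.1520.
x̄₁ − x̄₂ = 49.5 − 51.7 = -2.2000; the interval is -2.2000 ± 2.1520 = (-4.35, -0.05).

(-4.35, -0.05)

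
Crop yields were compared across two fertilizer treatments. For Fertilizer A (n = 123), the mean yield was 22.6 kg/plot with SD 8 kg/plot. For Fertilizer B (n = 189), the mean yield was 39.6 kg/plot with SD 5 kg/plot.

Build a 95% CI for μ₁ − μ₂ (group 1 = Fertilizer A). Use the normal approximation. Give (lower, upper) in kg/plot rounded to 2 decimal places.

SE₁ = s₁/√n₁ = 8/√123 = 0.7213; SE₂ = 5/√189 = 0.3637.
Independent samples, unequal variances: SE_diff = √(SE₁² + SE₂²) = √(0.52027369 + 0.13227769) = 0.8078.
z* = 1.960, so margin of error = 1.960 × 0.8078 = 1.5833.
Difference in means = 22.6 − 39.6 = -17.0000.
-17.0000 ± 1.5833 → (-18.58, -15.42).

(-18.58, -15.42)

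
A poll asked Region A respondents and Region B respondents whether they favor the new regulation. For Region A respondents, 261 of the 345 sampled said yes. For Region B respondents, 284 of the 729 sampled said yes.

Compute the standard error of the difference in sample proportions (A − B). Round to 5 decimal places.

0.02933

Sample proportions: 261/345 = 0.7565, 284/729 = 0.3896.
Each SE is √(p̂(1−p̂)/n): √(0.7565·0.2435/345) = 0.02311 and √(0.3896·0.6104/729) = 0.01806.
SE(p̂₁ − p̂₂) = √(SE₁² + SE₂²) = √(0.0005340721 + 0.0003261636) = 0.02933, since the two samples are independent.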